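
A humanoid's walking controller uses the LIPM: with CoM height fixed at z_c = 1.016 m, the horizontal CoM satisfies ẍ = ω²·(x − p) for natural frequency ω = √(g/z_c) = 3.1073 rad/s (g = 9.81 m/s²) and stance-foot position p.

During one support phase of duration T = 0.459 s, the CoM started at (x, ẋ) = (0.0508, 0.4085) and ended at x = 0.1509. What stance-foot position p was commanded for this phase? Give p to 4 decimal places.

ωT = 3.1073·0.459 = 1.426251; cosh(ωT) = 2.201635, sinh(ωT) = 1.961427
x(T) = p + (x₀−p)·cosh(ωT) + (ẋ₀/ω)·sinh(ωT) ⇒ p·(1 − cosh) = x(T) − x₀·cosh − (ẋ₀/ω)·sinh
numerator   = 0.1509 − (0.0508)·2.201635 − (0.4085/3.1073)·1.961427 = -0.218801
denominator = 1 − 2.201635 = -1.201635
p = -0.218801 / -1.201635 = 0.1821

p = 0.1821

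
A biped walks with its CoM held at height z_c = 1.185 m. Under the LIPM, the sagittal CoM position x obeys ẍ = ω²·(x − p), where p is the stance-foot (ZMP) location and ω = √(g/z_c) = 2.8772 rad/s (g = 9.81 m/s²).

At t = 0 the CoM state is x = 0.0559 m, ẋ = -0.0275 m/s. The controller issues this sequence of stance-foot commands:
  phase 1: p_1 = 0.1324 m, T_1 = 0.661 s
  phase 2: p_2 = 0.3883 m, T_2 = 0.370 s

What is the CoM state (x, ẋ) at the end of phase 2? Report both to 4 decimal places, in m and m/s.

phase 1: p=0.1324, T=0.661, ωT=1.901829, cosh=3.423715, sinh=3.274420; start (x,ẋ)=(0.055900, -0.027500) → end (x,ẋ)=(-0.160811, -0.814871)
phase 2: p=0.3883, T=0.370, ωT=1.064564, cosh=1.622226, sinh=1.277348; start (x,ẋ)=(-0.160811, -0.814871) → end (x,ẋ)=(-0.864248, -3.339990)

x = -0.8642, ẋ = -3.3400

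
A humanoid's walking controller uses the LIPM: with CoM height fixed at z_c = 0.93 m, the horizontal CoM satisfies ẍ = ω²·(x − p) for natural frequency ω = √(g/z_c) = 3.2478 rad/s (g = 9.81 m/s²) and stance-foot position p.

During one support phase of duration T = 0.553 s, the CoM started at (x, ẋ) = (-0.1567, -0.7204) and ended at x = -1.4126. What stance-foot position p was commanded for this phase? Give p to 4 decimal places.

p = 0.1325

ωT = 3.2478·0.553 = 1.796033; cosh(ωT) = 3.095827, sinh(ωT) = 2.929871
x(T) = p + (x₀−p)·cosh(ωT) + (ẋ₀/ω)·sinh(ωT) ⇒ p·(1 − cosh) = x(T) − x₀·cosh − (ẋ₀/ω)·sinh
numerator   = -1.4126 − (-0.1567)·3.095827 − (-0.7204/3.2478)·2.929871 = -0.277604
denominator = 1 − 3.095827 = -2.095827
p = -0.277604 / -2.095827 = 0.1325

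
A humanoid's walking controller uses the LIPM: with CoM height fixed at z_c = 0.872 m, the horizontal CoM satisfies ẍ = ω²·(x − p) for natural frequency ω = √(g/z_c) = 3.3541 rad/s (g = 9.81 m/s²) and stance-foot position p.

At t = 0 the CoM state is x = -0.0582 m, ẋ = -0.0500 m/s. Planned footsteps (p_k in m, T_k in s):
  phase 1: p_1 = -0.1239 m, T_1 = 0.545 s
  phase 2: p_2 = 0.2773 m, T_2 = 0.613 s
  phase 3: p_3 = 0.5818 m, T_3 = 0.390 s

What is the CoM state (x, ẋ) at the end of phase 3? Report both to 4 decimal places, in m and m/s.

phase 1: p=-0.1239, T=0.545, ωT=1.827985, cosh=3.191036, sinh=3.030299; start (x,ẋ)=(-0.058200, -0.050000) → end (x,ẋ)=(0.040578, 0.508218)
phase 2: p=0.2773, T=0.613, ωT=2.056063, cosh=3.971550, sinh=3.843593; start (x,ẋ)=(0.040578, 0.508218) → end (x,ẋ)=(-0.080466, -1.033358)
phase 3: p=0.5818, T=0.390, ωT=1.308099, cosh=1.984734, sinh=1.714401; start (x,ẋ)=(-0.080466, -1.033358) → end (x,ẋ)=(-1.260809, -5.859153)

x = -1.2608, ẋ = -5.8592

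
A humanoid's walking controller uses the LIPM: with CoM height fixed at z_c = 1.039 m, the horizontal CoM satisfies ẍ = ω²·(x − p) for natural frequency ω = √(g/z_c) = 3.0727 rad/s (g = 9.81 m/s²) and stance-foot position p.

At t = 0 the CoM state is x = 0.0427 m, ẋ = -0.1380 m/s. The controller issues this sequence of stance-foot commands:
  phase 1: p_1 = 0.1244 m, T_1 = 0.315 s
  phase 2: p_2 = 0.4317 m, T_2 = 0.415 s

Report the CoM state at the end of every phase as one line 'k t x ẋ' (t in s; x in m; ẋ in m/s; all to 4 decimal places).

phase 1: p=0.1244, T=0.315, ωT=0.967901, cosh=1.506146, sinh=1.126266; start (x,ẋ)=(0.042700, -0.138000) → end (x,ẋ)=(-0.049235, -0.490585)
phase 2: p=0.4317, T=0.415, ωT=1.275170, cosh=1.929347, sinh=1.649964; start (x,ẋ)=(-0.049235, -0.490585) → end (x,ẋ)=(-0.759622, -3.384774)

1 0.3150 -0.0492 -0.4906
2 0.7300 -0.7596 -3.3848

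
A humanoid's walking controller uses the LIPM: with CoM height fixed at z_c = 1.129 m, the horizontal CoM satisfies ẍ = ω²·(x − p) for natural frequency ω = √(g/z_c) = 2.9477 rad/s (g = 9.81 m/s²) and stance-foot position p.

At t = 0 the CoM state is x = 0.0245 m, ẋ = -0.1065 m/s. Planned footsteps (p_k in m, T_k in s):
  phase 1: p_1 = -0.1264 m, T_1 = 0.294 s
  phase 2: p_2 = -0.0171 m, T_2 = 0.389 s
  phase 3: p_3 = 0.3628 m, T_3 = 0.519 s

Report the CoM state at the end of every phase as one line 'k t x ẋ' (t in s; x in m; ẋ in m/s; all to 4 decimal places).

1 0.2940 0.0494 0.2865
2 0.6830 0.2357 0.7739
3 1.2020 0.6333 1.0461

phase 1: p=-0.1264, T=0.294, ωT=0.866624, cosh=1.399617, sinh=0.979249; start (x,ẋ)=(0.024500, -0.106500) → end (x,ẋ)=(0.049422, 0.286518)
phase 2: p=-0.0171, T=0.389, ωT=1.146655, cosh=1.732672, sinh=1.414975; start (x,ẋ)=(0.049422, 0.286518) → end (x,ẋ)=(0.235697, 0.773901)
phase 3: p=0.3628, T=0.519, ωT=1.529856, cosh=2.417040, sinh=2.200473; start (x,ẋ)=(0.235697, 0.773901) → end (x,ẋ)=(0.633309, 1.046120)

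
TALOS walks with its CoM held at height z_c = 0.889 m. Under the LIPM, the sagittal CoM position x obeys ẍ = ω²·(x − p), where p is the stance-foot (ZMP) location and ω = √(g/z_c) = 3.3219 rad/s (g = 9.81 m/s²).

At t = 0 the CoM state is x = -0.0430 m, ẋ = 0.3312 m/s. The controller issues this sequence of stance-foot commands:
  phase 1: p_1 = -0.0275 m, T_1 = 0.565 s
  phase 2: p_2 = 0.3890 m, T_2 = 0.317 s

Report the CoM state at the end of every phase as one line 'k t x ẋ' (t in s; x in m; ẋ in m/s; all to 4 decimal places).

phase 1: p=-0.0275, T=0.565, ωT=1.876873, cosh=3.343058, sinh=3.189990; start (x,ẋ)=(-0.043000, 0.331200) → end (x,ẋ)=(0.238731, 0.942970)
phase 2: p=0.3890, T=0.317, ωT=1.053042, cosh=1.607616, sinh=1.258742; start (x,ẋ)=(0.238731, 0.942970) → end (x,ẋ)=(0.504737, 0.887597)

1 0.5650 0.2387 0.9430
2 0.8820 0.5047 0.8876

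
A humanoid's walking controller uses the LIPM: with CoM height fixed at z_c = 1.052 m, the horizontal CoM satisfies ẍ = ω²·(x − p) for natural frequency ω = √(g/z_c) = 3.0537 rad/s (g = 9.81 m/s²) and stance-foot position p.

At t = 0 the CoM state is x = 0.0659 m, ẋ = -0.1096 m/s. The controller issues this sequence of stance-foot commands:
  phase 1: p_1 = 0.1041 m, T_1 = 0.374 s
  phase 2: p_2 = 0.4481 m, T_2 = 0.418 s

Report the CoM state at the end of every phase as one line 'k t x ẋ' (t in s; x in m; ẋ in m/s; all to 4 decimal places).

1 0.3740 -0.0123 -0.3533
2 0.7920 -0.6324 -3.0058

phase 1: p=0.1041, T=0.374, ωT=1.142084, cosh=1.726222, sinh=1.407069; start (x,ẋ)=(0.065900, -0.109600) → end (x,ẋ)=(-0.012343, -0.353330)
phase 2: p=0.4481, T=0.418, ωT=1.276447, cosh=1.931455, sinh=1.652428; start (x,ẋ)=(-0.012343, -0.353330) → end (x,ẋ)=(-0.632419, -3.005843)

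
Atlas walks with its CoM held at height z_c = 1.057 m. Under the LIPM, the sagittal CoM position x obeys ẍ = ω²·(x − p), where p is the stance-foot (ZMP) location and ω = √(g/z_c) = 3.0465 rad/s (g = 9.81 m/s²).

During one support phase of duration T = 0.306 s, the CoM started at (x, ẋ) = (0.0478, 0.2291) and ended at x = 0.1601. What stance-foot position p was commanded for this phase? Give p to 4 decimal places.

p = -0.0199

ωT = 3.0465·0.306 = 0.932229; cosh(ωT) = 1.466920, sinh(ωT) = 1.073245
x(T) = p + (x₀−p)·cosh(ωT) + (ẋ₀/ω)·sinh(ωT) ⇒ p·(1 − cosh) = x(T) − x₀·cosh − (ẋ₀/ω)·sinh
numerator   = 0.1601 − (0.0478)·1.466920 − (0.2291/3.0465)·1.073245 = 0.009272
denominator = 1 − 1.466920 = -0.466920
p = 0.009272 / -0.466920 = -0.0199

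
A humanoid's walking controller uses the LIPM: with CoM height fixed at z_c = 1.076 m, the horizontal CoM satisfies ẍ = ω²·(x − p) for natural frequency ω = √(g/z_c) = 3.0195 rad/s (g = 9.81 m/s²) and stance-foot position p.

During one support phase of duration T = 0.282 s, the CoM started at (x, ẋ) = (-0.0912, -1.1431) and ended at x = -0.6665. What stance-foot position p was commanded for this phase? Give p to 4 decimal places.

p = 0.4609

ωT = 3.0195·0.282 = 0.851499; cosh(ωT) = 1.384966, sinh(ωT) = 0.958191
x(T) = p + (x₀−p)·cosh(ωT) + (ẋ₀/ω)·sinh(ωT) ⇒ p·(1 − cosh) = x(T) − x₀·cosh − (ẋ₀/ω)·sinh
numerator   = -0.6665 − (-0.0912)·1.384966 − (-1.1431/3.0195)·0.958191 = -0.177446
denominator = 1 − 1.384966 = -0.384966
p = -0.177446 / -0.384966 = 0.4609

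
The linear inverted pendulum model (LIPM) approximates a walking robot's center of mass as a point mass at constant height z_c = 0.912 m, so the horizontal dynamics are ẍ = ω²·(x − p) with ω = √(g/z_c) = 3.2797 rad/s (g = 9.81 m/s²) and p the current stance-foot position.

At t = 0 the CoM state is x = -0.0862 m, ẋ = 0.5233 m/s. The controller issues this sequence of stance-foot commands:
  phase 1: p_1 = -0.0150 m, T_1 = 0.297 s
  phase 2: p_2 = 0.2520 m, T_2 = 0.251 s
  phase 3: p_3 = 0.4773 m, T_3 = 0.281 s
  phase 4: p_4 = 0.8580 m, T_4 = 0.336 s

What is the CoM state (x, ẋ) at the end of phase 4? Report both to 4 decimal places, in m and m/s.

x = -0.9397, ẋ = -5.3159

phase 1: p=-0.0150, T=0.297, ωT=0.974071, cosh=1.513124, sinh=1.135581; start (x,ẋ)=(-0.086200, 0.523300) → end (x,ẋ)=(0.058456, 0.526643)
phase 2: p=0.2520, T=0.251, ωT=0.823205, cosh=1.358405, sinh=0.919383; start (x,ẋ)=(0.058456, 0.526643) → end (x,ẋ)=(0.136720, 0.131801)
phase 3: p=0.4773, T=0.281, ωT=0.921596, cosh=1.455591, sinh=1.057707; start (x,ẋ)=(0.136720, 0.131801) → end (x,ẋ)=(0.024061, -0.989611)
phase 4: p=0.8580, T=0.336, ωT=1.101979, cosh=1.671165, sinh=1.338952; start (x,ẋ)=(0.024061, -0.989611) → end (x,ẋ)=(-0.939664, -5.315934)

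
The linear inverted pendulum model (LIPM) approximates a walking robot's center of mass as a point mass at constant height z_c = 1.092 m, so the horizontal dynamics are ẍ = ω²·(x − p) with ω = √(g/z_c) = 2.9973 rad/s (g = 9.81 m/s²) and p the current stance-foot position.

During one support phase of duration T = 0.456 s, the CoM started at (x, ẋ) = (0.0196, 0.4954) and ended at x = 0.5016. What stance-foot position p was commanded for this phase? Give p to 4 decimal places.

ωT = 2.9973·0.456 = 1.366769; cosh(ωT) = 2.088792, sinh(ωT) = 1.833863
x(T) = p + (x₀−p)·cosh(ωT) + (ẋ₀/ω)·sinh(ωT) ⇒ p·(1 − cosh) = x(T) − x₀·cosh − (ẋ₀/ω)·sinh
numerator   = 0.5016 − (0.0196)·2.088792 − (0.4954/2.9973)·1.833863 = 0.157555
denominator = 1 − 2.088792 = -1.088792
p = 0.157555 / -1.088792 = -0.1447

p = -0.1447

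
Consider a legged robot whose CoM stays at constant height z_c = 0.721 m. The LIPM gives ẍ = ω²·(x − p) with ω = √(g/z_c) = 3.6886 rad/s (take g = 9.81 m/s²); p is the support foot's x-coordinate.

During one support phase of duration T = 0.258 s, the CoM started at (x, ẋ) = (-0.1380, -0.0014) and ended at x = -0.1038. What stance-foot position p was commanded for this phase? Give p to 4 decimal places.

ωT = 3.6886·0.258 = 0.951659; cosh(ωT) = 1.488051, sinh(ωT) = 1.101951
x(T) = p + (x₀−p)·cosh(ωT) + (ẋ₀/ω)·sinh(ωT) ⇒ p·(1 − cosh) = x(T) − x₀·cosh − (ẋ₀/ω)·sinh
numerator   = -0.1038 − (-0.1380)·1.488051 − (-0.0014/3.6886)·1.101951 = 0.101969
denominator = 1 − 1.488051 = -0.488051
p = 0.101969 / -0.488051 = -0.2089

p = -0.2089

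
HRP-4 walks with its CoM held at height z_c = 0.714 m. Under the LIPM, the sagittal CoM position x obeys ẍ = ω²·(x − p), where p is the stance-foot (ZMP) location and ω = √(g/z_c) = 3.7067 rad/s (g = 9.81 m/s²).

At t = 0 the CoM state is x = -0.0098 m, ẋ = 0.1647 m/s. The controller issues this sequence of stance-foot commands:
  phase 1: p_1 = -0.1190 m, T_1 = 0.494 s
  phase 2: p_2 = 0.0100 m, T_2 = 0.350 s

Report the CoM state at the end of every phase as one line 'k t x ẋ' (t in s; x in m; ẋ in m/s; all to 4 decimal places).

1 0.4940 0.3656 1.7577
2 0.8440 1.5121 5.6881

phase 1: p=-0.1190, T=0.494, ωT=1.831110, cosh=3.200522, sinh=3.040287; start (x,ẋ)=(-0.009800, 0.164700) → end (x,ẋ)=(0.365586, 1.757748)
phase 2: p=0.0100, T=0.350, ωT=1.297345, cosh=1.966412, sinh=1.693156; start (x,ẋ)=(0.365586, 1.757748) → end (x,ẋ)=(1.512137, 5.688123)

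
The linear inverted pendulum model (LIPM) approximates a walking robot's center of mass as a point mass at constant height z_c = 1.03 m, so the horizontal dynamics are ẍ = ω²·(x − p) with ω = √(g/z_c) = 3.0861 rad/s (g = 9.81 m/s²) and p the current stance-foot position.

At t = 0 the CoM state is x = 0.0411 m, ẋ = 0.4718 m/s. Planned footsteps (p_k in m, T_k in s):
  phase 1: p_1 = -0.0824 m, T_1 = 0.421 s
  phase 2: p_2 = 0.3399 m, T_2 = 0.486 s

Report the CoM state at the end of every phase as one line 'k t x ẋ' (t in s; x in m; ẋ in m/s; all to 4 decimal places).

phase 1: p=-0.0824, T=0.421, ωT=1.299248, cosh=1.969638, sinh=1.696901; start (x,ẋ)=(0.041100, 0.471800) → end (x,ẋ)=(0.420271, 1.576021)
phase 2: p=0.3399, T=0.486, ωT=1.499845, cosh=2.352079, sinh=2.128914; start (x,ẋ)=(0.420271, 1.576021) → end (x,ẋ)=(1.616140, 4.234965)

1 0.4210 0.4203 1.5760
2 0.9070 1.6161 4.2350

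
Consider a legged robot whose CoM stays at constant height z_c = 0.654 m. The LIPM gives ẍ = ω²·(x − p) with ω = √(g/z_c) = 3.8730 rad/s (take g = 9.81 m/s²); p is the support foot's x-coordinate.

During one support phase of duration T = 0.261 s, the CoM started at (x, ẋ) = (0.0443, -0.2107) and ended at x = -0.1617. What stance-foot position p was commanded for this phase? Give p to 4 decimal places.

ωT = 3.8730·0.261 = 1.010853; cosh(ωT) = 1.555926, sinh(ωT) = 1.192018
x(T) = p + (x₀−p)·cosh(ωT) + (ẋ₀/ω)·sinh(ωT) ⇒ p·(1 − cosh) = x(T) − x₀·cosh − (ẋ₀/ω)·sinh
numerator   = -0.1617 − (0.0443)·1.555926 − (-0.2107/3.8730)·1.192018 = -0.165779
denominator = 1 − 1.555926 = -0.555926
p = -0.165779 / -0.555926 = 0.2982

p = 0.2982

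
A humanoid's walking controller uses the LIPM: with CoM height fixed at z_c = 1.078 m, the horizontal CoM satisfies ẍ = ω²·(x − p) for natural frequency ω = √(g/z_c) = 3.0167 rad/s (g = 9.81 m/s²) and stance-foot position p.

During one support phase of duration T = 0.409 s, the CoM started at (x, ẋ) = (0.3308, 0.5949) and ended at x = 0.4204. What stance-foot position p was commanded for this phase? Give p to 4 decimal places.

ωT = 3.0167·0.409 = 1.233830; cosh(ωT) = 1.862767, sinh(ωT) = 1.571592
x(T) = p + (x₀−p)·cosh(ωT) + (ẋ₀/ω)·sinh(ωT) ⇒ p·(1 − cosh) = x(T) − x₀·cosh − (ẋ₀/ω)·sinh
numerator   = 0.4204 − (0.3308)·1.862767 − (0.5949/3.0167)·1.571592 = -0.505725
denominator = 1 − 1.862767 = -0.862767
p = -0.505725 / -0.862767 = 0.5862

p = 0.5862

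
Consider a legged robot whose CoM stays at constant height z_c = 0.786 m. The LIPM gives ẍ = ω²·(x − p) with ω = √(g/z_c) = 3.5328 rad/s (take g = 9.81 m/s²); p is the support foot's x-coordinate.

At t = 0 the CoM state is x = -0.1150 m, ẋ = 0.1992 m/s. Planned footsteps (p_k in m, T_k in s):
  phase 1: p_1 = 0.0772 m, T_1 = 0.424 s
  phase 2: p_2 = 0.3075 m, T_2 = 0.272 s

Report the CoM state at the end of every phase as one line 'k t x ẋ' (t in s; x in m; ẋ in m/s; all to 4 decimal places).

1 0.4240 -0.2543 -0.9747
2 0.6960 -0.8421 -3.6750

phase 1: p=0.0772, T=0.424, ωT=1.497907, cosh=2.347959, sinh=2.124361; start (x,ẋ)=(-0.115000, 0.199200) → end (x,ẋ)=(-0.254294, -0.974737)
phase 2: p=0.3075, T=0.272, ωT=0.960922, cosh=1.498322, sinh=1.115782; start (x,ẋ)=(-0.254294, -0.974737) → end (x,ẋ)=(-0.842104, -3.674968)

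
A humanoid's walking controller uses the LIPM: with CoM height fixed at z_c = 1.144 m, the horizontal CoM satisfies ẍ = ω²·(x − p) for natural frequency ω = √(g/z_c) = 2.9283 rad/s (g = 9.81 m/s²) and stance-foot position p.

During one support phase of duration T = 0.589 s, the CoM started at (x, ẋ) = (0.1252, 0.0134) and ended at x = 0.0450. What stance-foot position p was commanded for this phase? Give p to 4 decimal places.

p = 0.1741

ωT = 2.9283·0.589 = 1.724769; cosh(ωT) = 2.894719, sinh(ωT) = 2.716504
x(T) = p + (x₀−p)·cosh(ωT) + (ẋ₀/ω)·sinh(ωT) ⇒ p·(1 − cosh) = x(T) − x₀·cosh − (ẋ₀/ω)·sinh
numerator   = 0.0450 − (0.1252)·2.894719 − (0.0134/2.9283)·2.716504 = -0.329850
denominator = 1 − 2.894719 = -1.894719
p = -0.329850 / -1.894719 = 0.1741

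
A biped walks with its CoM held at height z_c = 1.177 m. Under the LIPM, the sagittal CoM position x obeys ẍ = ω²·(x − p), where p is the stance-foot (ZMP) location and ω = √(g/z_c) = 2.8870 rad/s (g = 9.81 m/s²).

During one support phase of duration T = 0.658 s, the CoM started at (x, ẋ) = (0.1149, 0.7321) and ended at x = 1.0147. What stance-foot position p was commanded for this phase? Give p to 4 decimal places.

p = 0.0854

ωT = 2.8870·0.658 = 1.899646; cosh(ωT) = 3.416575, sinh(ωT) = 3.266953
x(T) = p + (x₀−p)·cosh(ωT) + (ẋ₀/ω)·sinh(ωT) ⇒ p·(1 − cosh) = x(T) − x₀·cosh − (ẋ₀/ω)·sinh
numerator   = 1.0147 − (0.1149)·3.416575 − (0.7321/2.8870)·3.266953 = -0.206315
denominator = 1 − 3.416575 = -2.416575
p = -0.206315 / -2.416575 = 0.0854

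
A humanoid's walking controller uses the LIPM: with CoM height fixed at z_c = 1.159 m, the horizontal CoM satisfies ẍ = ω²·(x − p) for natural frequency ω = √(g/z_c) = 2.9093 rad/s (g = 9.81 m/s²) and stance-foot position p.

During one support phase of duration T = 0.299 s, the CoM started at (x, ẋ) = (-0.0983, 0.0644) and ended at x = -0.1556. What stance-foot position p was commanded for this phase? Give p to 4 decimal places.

ωT = 2.9093·0.299 = 0.869881; cosh(ωT) = 1.402814, sinh(ωT) = 0.983812
x(T) = p + (x₀−p)·cosh(ωT) + (ẋ₀/ω)·sinh(ωT) ⇒ p·(1 − cosh) = x(T) − x₀·cosh − (ẋ₀/ω)·sinh
numerator   = -0.1556 − (-0.0983)·1.402814 − (0.0644/2.9093)·0.983812 = -0.039481
denominator = 1 − 1.402814 = -0.402814
p = -0.039481 / -0.402814 = 0.0980

p = 0.0980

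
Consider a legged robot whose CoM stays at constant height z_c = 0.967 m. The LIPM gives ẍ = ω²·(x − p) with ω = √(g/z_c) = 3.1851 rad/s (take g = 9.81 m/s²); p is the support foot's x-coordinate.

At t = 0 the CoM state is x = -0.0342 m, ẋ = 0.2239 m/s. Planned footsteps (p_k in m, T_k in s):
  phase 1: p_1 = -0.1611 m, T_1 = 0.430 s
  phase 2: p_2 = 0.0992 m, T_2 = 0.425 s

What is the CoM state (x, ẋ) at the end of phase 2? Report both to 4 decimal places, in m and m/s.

phase 1: p=-0.1611, T=0.430, ωT=1.369593, cosh=2.093980, sinh=1.839769; start (x,ẋ)=(-0.034200, 0.223900) → end (x,ẋ)=(0.233955, 1.212457)
phase 2: p=0.0992, T=0.425, ωT=1.353667, cosh=2.064945, sinh=1.806654; start (x,ẋ)=(0.233955, 1.212457) → end (x,ẋ)=(1.065191, 3.279085)

x = 1.0652, ẋ = 3.2791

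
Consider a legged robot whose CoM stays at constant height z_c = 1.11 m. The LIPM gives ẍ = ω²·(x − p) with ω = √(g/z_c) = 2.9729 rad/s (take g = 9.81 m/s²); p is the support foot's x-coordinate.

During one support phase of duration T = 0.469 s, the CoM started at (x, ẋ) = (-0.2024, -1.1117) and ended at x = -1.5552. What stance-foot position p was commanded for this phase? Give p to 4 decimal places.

ωT = 2.9729·0.469 = 1.394290; cosh(ωT) = 2.140060, sinh(ωT) = 1.892051
x(T) = p + (x₀−p)·cosh(ωT) + (ẋ₀/ω)·sinh(ωT) ⇒ p·(1 − cosh) = x(T) − x₀·cosh − (ẋ₀/ω)·sinh
numerator   = -1.5552 − (-0.2024)·2.140060 − (-1.1117/2.9729)·1.892051 = -0.414529
denominator = 1 − 2.140060 = -1.140060
p = -0.414529 / -1.140060 = 0.3636

p = 0.3636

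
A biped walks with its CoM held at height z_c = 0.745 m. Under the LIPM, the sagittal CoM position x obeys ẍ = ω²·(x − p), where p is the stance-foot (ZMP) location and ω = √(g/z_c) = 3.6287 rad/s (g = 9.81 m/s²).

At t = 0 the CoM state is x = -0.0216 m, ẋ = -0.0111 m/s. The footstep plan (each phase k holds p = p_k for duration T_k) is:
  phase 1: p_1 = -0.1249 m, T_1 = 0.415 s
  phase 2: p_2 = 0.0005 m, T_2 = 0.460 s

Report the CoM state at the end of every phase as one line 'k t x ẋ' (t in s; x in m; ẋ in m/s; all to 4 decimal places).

1 0.4150 0.1129 0.7771
2 0.8750 0.8575 3.1793

phase 1: p=-0.1249, T=0.415, ωT=1.505910, cosh=2.365036, sinh=2.143221; start (x,ẋ)=(-0.021600, -0.011100) → end (x,ẋ)=(0.112852, 0.777123)
phase 2: p=0.0005, T=0.460, ωT=1.669202, cosh=2.748164, sinh=2.559767; start (x,ẋ)=(0.112852, 0.777123) → end (x,ẋ)=(0.857462, 3.179259)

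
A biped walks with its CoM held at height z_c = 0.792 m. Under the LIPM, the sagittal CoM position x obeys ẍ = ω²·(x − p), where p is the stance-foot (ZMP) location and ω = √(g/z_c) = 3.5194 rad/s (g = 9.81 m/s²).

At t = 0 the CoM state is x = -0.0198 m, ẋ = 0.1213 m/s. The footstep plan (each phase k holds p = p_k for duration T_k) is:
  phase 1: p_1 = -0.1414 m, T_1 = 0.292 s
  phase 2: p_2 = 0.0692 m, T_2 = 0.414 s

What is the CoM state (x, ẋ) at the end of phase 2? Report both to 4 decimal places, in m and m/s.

x = 0.5324, ẋ = 1.7774

phase 1: p=-0.1414, T=0.292, ωT=1.027665, cosh=1.576187, sinh=1.218345; start (x,ẋ)=(-0.019800, 0.121300) → end (x,ẋ)=(0.092256, 0.712593)
phase 2: p=0.0692, T=0.414, ωT=1.457032, cosh=2.263062, sinh=2.030135; start (x,ẋ)=(0.092256, 0.712593) → end (x,ẋ)=(0.532430, 1.777374)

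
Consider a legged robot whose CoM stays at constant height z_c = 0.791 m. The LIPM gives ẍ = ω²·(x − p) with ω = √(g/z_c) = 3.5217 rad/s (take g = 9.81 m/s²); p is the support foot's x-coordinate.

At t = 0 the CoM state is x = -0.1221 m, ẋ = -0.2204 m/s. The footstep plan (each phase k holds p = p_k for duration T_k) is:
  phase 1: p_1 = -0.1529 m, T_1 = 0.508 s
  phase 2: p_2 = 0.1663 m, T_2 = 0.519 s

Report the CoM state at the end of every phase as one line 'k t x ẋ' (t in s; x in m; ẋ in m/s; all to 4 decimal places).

phase 1: p=-0.1529, T=0.508, ωT=1.789024, cosh=3.075365, sinh=2.908242; start (x,ẋ)=(-0.122100, -0.220400) → end (x,ẋ)=(-0.240186, -0.362358)
phase 2: p=0.1663, T=0.519, ωT=1.827762, cosh=3.190363, sinh=3.029590; start (x,ẋ)=(-0.240186, -0.362358) → end (x,ẋ)=(-1.442263, -5.492983)

1 0.5080 -0.2402 -0.3624
2 1.0270 -1.4423 -5.4930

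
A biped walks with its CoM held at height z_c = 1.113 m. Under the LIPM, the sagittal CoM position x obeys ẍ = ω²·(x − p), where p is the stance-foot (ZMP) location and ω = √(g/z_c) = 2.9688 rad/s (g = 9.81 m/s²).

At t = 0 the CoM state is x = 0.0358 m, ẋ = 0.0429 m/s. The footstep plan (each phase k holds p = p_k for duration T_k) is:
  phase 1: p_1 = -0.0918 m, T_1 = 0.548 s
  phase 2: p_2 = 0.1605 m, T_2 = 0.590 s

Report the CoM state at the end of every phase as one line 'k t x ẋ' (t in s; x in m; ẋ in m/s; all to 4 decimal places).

1 0.5480 0.2807 1.0399
2 1.1380 1.4964 4.0844

phase 1: p=-0.0918, T=0.548, ωT=1.626902, cosh=2.642313, sinh=2.445776; start (x,ẋ)=(0.035800, 0.042900) → end (x,ẋ)=(0.280701, 1.039861)
phase 2: p=0.1605, T=0.590, ωT=1.751592, cosh=2.968634, sinh=2.795137; start (x,ẋ)=(0.280701, 1.039861) → end (x,ẋ)=(1.496367, 4.084423)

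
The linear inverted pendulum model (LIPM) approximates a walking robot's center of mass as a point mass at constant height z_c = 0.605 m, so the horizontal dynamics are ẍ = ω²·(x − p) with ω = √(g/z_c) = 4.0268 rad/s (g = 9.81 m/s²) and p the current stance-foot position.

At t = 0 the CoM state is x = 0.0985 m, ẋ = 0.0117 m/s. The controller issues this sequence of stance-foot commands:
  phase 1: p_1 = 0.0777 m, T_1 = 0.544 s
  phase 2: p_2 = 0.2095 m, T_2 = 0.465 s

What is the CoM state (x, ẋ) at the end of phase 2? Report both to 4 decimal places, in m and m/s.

phase 1: p=0.0777, T=0.544, ωT=2.190579, cosh=4.526121, sinh=4.414269; start (x,ẋ)=(0.098500, 0.011700) → end (x,ẋ)=(0.184669, 0.422683)
phase 2: p=0.2095, T=0.465, ωT=1.872462, cosh=3.329017, sinh=3.175273; start (x,ẋ)=(0.184669, 0.422683) → end (x,ẋ)=(0.460138, 1.089628)

x = 0.4601, ẋ = 1.0896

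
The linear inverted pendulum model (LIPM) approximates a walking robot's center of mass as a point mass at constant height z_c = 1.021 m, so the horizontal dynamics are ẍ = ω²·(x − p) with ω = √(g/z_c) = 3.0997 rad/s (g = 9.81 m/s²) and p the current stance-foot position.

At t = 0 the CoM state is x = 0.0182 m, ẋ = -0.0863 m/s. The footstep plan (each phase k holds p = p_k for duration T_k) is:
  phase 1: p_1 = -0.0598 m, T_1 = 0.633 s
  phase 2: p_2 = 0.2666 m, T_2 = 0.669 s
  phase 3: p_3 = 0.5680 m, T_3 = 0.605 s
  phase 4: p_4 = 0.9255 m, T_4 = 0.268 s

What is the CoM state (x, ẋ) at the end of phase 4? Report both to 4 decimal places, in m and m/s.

x = -0.0174, ẋ = -2.3693

phase 1: p=-0.0598, T=0.633, ωT=1.962110, cosh=3.627442, sinh=3.486881; start (x,ẋ)=(0.018200, -0.086300) → end (x,ẋ)=(0.126061, 0.529998)
phase 2: p=0.2666, T=0.669, ωT=2.073699, cosh=4.039957, sinh=3.914237; start (x,ẋ)=(0.126061, 0.529998) → end (x,ẋ)=(0.368098, 0.436013)
phase 3: p=0.5680, T=0.605, ωT=1.875318, cosh=3.338101, sinh=3.184795; start (x,ẋ)=(0.368098, 0.436013) → end (x,ẋ)=(0.348690, -0.517957)
phase 4: p=0.9255, T=0.268, ωT=0.830720, cosh=1.365353, sinh=0.929617; start (x,ẋ)=(0.348690, -0.517957) → end (x,ẋ)=(-0.017387, -2.369291)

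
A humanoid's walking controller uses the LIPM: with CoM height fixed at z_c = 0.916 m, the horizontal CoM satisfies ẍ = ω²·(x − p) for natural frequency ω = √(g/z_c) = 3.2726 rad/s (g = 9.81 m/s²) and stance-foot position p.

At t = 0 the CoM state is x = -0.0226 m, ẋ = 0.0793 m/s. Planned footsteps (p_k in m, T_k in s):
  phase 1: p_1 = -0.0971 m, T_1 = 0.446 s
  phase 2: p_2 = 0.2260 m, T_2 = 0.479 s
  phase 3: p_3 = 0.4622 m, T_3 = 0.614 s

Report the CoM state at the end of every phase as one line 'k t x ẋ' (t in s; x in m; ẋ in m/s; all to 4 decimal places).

phase 1: p=-0.0971, T=0.446, ωT=1.459580, cosh=2.268242, sinh=2.035908; start (x,ẋ)=(-0.022600, 0.079300) → end (x,ẋ)=(0.121217, 0.676244)
phase 2: p=0.2260, T=0.479, ωT=1.567575, cosh=2.501779, sinh=2.293229; start (x,ẋ)=(0.121217, 0.676244) → end (x,ẋ)=(0.437725, 0.905435)
phase 3: p=0.4622, T=0.614, ωT=2.009376, cosh=3.796368, sinh=3.662296; start (x,ẋ)=(0.437725, 0.905435) → end (x,ẋ)=(1.382536, 3.144024)

1 0.4460 0.1212 0.6762
2 0.9250 0.4377 0.9054
3 1.5390 1.3825 3.1440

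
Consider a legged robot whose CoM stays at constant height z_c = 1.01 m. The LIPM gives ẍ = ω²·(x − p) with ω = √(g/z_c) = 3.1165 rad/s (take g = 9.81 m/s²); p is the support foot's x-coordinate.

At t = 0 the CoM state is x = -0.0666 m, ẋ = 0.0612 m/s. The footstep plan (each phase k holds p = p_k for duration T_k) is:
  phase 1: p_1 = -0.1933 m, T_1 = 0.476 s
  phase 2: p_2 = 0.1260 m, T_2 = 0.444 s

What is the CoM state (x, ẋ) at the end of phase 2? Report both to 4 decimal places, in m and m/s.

phase 1: p=-0.1933, T=0.476, ωT=1.483454, cosh=2.317499, sinh=2.090646; start (x,ẋ)=(-0.066600, 0.061200) → end (x,ẋ)=(0.141382, 0.967345)
phase 2: p=0.1260, T=0.444, ωT=1.383726, cosh=2.120191, sinh=1.869548; start (x,ẋ)=(0.141382, 0.967345) → end (x,ẋ)=(0.738910, 2.140578)

x = 0.7389, ẋ = 2.1406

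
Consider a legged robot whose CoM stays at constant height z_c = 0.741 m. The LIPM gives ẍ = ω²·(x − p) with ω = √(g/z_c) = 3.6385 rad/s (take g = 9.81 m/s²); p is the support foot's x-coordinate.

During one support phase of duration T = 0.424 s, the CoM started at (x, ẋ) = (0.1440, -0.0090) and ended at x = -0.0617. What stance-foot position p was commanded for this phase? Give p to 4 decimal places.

ωT = 3.6385·0.424 = 1.542724; cosh(ωT) = 2.445556, sinh(ωT) = 2.231758
x(T) = p + (x₀−p)·cosh(ωT) + (ẋ₀/ω)·sinh(ωT) ⇒ p·(1 − cosh) = x(T) − x₀·cosh − (ẋ₀/ω)·sinh
numerator   = -0.0617 − (0.1440)·2.445556 − (-0.0090/3.6385)·2.231758 = -0.408340
denominator = 1 − 2.445556 = -1.445556
p = -0.408340 / -1.445556 = 0.2825

p = 0.2825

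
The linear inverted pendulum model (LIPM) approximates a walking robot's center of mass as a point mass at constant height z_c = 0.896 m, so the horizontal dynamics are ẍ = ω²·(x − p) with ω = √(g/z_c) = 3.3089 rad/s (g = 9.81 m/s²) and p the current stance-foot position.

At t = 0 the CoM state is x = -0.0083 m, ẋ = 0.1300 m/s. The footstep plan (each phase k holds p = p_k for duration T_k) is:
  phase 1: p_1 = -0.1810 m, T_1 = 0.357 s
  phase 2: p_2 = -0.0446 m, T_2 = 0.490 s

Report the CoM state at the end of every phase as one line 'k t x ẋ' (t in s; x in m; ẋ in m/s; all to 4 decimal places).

1 0.3570 0.1849 1.0751
2 0.8470 1.3485 4.6721

phase 1: p=-0.1810, T=0.357, ωT=1.181277, cosh=1.782710, sinh=1.475824; start (x,ẋ)=(-0.008300, 0.130000) → end (x,ẋ)=(0.184856, 1.075107)
phase 2: p=-0.0446, T=0.490, ωT=1.621361, cosh=2.628801, sinh=2.431171; start (x,ẋ)=(0.184856, 1.075107) → end (x,ẋ)=(1.348516, 4.672104)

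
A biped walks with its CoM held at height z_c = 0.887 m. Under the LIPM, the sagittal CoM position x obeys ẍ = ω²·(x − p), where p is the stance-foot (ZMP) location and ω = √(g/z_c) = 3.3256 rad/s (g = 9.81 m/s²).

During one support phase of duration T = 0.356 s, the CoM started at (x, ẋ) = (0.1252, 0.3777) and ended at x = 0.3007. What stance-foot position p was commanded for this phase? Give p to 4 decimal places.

ωT = 3.3256·0.356 = 1.183914; cosh(ωT) = 1.786607, sinh(ωT) = 1.480528
x(T) = p + (x₀−p)·cosh(ωT) + (ẋ₀/ω)·sinh(ωT) ⇒ p·(1 − cosh) = x(T) − x₀·cosh − (ẋ₀/ω)·sinh
numerator   = 0.3007 − (0.1252)·1.786607 − (0.3777/3.3256)·1.480528 = -0.091132
denominator = 1 − 1.786607 = -0.786607
p = -0.091132 / -0.786607 = 0.1159

p = 0.1159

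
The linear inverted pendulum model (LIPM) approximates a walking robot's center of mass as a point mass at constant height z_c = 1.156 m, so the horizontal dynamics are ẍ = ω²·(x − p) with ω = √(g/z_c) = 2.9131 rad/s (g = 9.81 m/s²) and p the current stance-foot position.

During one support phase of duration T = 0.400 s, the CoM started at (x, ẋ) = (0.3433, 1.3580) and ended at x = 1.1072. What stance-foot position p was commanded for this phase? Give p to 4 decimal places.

ωT = 2.9131·0.400 = 1.165240; cosh(ωT) = 1.759270, sinh(ωT) = 1.447422
x(T) = p + (x₀−p)·cosh(ωT) + (ẋ₀/ω)·sinh(ωT) ⇒ p·(1 − cosh) = x(T) − x₀·cosh − (ẋ₀/ω)·sinh
numerator   = 1.1072 − (0.3433)·1.759270 − (1.3580/2.9131)·1.447422 = -0.171502
denominator = 1 − 1.759270 = -0.759270
p = -0.171502 / -0.759270 = 0.2259

p = 0.2259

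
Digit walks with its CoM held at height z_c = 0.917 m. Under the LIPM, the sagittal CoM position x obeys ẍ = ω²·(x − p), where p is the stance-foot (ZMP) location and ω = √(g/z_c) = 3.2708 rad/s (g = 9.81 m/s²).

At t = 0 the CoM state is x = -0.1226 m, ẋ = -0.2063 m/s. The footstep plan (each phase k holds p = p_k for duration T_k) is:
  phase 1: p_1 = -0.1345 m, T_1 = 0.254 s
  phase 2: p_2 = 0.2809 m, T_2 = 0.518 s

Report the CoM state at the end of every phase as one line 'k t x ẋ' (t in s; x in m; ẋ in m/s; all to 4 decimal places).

1 0.2540 -0.1769 -0.2455
2 0.7720 -1.2043 -4.6279

phase 1: p=-0.1345, T=0.254, ωT=0.830783, cosh=1.365412, sinh=0.929704; start (x,ẋ)=(-0.122600, -0.206300) → end (x,ẋ)=(-0.176891, -0.245498)
phase 2: p=0.2809, T=0.518, ωT=1.694274, cosh=2.813214, sinh=2.629481; start (x,ẋ)=(-0.176891, -0.245498) → end (x,ẋ)=(-1.204326, -4.627874)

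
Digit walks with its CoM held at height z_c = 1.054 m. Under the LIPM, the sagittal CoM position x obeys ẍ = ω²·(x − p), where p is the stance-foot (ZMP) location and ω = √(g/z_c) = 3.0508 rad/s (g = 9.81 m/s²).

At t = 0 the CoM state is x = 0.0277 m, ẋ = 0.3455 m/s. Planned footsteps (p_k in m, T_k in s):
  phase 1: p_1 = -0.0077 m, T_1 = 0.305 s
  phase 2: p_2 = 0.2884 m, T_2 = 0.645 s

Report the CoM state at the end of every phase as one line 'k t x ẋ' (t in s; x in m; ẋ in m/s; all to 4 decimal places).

phase 1: p=-0.0077, T=0.305, ωT=0.930494, cosh=1.465060, sinh=1.070701; start (x,ẋ)=(0.027700, 0.345500) → end (x,ẋ)=(0.165419, 0.621812)
phase 2: p=0.2884, T=0.645, ωT=1.967766, cosh=3.647222, sinh=3.507453; start (x,ẋ)=(0.165419, 0.621812) → end (x,ẋ)=(0.554748, 0.951924)

1 0.3050 0.1654 0.6218
2 0.9500 0.5547 0.9519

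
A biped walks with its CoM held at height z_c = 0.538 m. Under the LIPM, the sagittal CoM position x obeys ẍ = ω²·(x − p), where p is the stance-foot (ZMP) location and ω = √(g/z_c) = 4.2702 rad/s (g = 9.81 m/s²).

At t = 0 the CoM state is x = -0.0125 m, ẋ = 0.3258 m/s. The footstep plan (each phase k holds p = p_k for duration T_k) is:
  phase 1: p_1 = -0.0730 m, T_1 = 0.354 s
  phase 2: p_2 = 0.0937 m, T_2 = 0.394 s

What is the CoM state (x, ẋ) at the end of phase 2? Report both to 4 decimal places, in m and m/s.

x = 1.2977, ẋ = 5.2764

phase 1: p=-0.0730, T=0.354, ωT=1.511651, cosh=2.377378, sinh=2.156832; start (x,ẋ)=(-0.012500, 0.325800) → end (x,ẋ)=(0.235389, 1.331761)
phase 2: p=0.0937, T=0.394, ωT=1.682459, cosh=2.782341, sinh=2.596424; start (x,ẋ)=(0.235389, 1.331761) → end (x,ẋ)=(1.297683, 5.276359)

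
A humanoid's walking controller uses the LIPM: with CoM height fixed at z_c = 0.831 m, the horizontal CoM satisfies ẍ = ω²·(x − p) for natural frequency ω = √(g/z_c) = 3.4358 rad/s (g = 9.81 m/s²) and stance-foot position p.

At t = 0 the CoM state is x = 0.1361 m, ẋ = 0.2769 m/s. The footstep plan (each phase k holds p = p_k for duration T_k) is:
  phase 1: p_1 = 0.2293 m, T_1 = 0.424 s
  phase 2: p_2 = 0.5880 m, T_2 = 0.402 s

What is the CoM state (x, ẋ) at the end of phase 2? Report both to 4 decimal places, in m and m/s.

x = -0.2836, ẋ = -2.6499

phase 1: p=0.2293, T=0.424, ωT=1.456779, cosh=2.262549, sinh=2.029564; start (x,ẋ)=(0.136100, 0.276900) → end (x,ẋ)=(0.181998, -0.023400)
phase 2: p=0.5880, T=0.402, ωT=1.381192, cosh=2.115460, sinh=1.864181; start (x,ẋ)=(0.181998, -0.023400) → end (x,ẋ)=(-0.283577, -2.649924)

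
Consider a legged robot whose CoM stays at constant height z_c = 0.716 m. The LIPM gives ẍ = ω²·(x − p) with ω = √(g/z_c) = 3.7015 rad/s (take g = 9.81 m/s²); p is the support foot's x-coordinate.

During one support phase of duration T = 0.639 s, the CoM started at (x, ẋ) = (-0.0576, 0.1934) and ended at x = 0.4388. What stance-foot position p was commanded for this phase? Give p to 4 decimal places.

p = -0.1081

ωT = 3.7015·0.639 = 2.365258; cosh(ωT) = 5.370358, sinh(ωT) = 5.276433
x(T) = p + (x₀−p)·cosh(ωT) + (ẋ₀/ω)·sinh(ωT) ⇒ p·(1 − cosh) = x(T) − x₀·cosh − (ẋ₀/ω)·sinh
numerator   = 0.4388 − (-0.0576)·5.370358 − (0.1934/3.7015)·5.276433 = 0.472444
denominator = 1 − 5.370358 = -4.370358
p = 0.472444 / -4.370358 = -0.1081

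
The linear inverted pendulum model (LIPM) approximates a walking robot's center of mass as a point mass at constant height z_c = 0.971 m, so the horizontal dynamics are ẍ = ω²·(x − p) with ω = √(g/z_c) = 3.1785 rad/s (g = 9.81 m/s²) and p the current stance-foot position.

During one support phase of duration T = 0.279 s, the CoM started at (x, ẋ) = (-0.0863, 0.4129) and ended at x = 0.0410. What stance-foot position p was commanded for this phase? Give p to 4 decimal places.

ωT = 3.1785·0.279 = 0.886802; cosh(ωT) = 1.419662, sinh(ωT) = 1.007691
x(T) = p + (x₀−p)·cosh(ωT) + (ẋ₀/ω)·sinh(ωT) ⇒ p·(1 − cosh) = x(T) − x₀·cosh − (ẋ₀/ω)·sinh
numerator   = 0.0410 − (-0.0863)·1.419662 − (0.4129/3.1785)·1.007691 = 0.032614
denominator = 1 − 1.419662 = -0.419662
p = 0.032614 / -0.419662 = -0.0777

p = -0.0777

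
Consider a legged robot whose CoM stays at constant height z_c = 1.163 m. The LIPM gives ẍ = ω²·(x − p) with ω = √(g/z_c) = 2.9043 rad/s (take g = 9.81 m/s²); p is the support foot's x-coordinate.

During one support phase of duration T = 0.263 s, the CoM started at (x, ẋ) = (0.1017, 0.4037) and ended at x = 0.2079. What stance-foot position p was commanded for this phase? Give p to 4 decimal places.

ωT = 2.9043·0.263 = 0.763831; cosh(ωT) = 1.306181, sinh(ωT) = 0.840303
x(T) = p + (x₀−p)·cosh(ωT) + (ẋ₀/ω)·sinh(ωT) ⇒ p·(1 − cosh) = x(T) − x₀·cosh − (ẋ₀/ω)·sinh
numerator   = 0.2079 − (0.1017)·1.306181 − (0.4037/2.9043)·0.840303 = -0.041741
denominator = 1 − 1.306181 = -0.306181
p = -0.041741 / -0.306181 = 0.1363

p = 0.1363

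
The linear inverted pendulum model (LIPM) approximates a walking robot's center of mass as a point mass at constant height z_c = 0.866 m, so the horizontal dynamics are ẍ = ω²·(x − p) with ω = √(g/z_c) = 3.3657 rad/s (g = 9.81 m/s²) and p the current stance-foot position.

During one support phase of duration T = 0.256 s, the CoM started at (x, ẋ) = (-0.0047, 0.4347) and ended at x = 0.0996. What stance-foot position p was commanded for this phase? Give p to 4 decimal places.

ωT = 3.3657·0.256 = 0.861619; cosh(ωT) = 1.394734, sinh(ωT) = 0.972256
x(T) = p + (x₀−p)·cosh(ωT) + (ẋ₀/ω)·sinh(ωT) ⇒ p·(1 − cosh) = x(T) − x₀·cosh − (ẋ₀/ω)·sinh
numerator   = 0.0996 − (-0.0047)·1.394734 − (0.4347/3.3657)·0.972256 = -0.019417
denominator = 1 − 1.394734 = -0.394734
p = -0.019417 / -0.394734 = 0.0492

p = 0.0492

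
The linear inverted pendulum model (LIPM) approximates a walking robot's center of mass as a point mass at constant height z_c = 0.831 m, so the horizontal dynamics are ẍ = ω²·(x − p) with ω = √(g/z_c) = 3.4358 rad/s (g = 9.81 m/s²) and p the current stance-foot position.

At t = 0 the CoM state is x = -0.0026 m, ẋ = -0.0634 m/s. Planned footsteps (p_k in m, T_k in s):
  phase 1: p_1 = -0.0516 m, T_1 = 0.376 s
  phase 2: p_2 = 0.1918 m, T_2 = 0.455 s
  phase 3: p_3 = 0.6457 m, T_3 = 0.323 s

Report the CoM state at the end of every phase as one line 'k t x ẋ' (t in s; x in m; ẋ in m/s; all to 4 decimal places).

phase 1: p=-0.0516, T=0.376, ωT=1.291861, cosh=1.957156, sinh=1.682397; start (x,ẋ)=(-0.002600, -0.063400) → end (x,ẋ)=(0.013256, 0.159155)
phase 2: p=0.1918, T=0.455, ωT=1.563289, cosh=2.491972, sinh=2.282526; start (x,ẋ)=(0.013256, 0.159155) → end (x,ẋ)=(-0.147395, -1.003589)
phase 3: p=0.6457, T=0.323, ωT=1.109763, cosh=1.681639, sinh=1.352002; start (x,ẋ)=(-0.147395, -1.003589) → end (x,ẋ)=(-1.082916, -5.371764)

1 0.3760 0.0133 0.1592
2 0.8310 -0.1474 -1.0036
3 1.1540 -1.0829 -5.3718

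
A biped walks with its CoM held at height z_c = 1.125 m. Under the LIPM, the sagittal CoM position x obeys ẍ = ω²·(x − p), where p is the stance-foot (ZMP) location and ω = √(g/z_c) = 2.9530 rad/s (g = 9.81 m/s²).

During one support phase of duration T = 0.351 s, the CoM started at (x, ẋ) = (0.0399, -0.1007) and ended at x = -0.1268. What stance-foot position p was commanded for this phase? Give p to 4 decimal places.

ωT = 2.9530·0.351 = 1.036503; cosh(ωT) = 1.587017, sinh(ωT) = 1.232324
x(T) = p + (x₀−p)·cosh(ωT) + (ẋ₀/ω)·sinh(ωT) ⇒ p·(1 − cosh) = x(T) − x₀·cosh − (ẋ₀/ω)·sinh
numerator   = -0.1268 − (0.0399)·1.587017 − (-0.1007/2.9530)·1.232324 = -0.148099
denominator = 1 − 1.587017 = -0.587017
p = -0.148099 / -0.587017 = 0.2523

p = 0.2523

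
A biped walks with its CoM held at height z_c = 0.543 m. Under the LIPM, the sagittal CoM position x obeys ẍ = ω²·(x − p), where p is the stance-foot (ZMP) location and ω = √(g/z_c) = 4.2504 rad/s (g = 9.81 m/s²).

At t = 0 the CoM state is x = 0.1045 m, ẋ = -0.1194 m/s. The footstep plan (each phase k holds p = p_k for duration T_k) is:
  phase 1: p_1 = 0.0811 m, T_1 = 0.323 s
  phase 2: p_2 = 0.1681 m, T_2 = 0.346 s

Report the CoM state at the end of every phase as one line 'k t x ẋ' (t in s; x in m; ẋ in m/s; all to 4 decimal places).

1 0.3230 0.0784 -0.0671
2 0.6690 -0.0700 -0.9398

phase 1: p=0.0811, T=0.323, ωT=1.372879, cosh=2.100037, sinh=1.846661; start (x,ẋ)=(0.104500, -0.119400) → end (x,ẋ)=(0.078365, -0.067077)
phase 2: p=0.1681, T=0.346, ωT=1.470638, cosh=2.290896, sinh=2.061117; start (x,ẋ)=(0.078365, -0.067077) → end (x,ẋ)=(-0.070000, -0.939792)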